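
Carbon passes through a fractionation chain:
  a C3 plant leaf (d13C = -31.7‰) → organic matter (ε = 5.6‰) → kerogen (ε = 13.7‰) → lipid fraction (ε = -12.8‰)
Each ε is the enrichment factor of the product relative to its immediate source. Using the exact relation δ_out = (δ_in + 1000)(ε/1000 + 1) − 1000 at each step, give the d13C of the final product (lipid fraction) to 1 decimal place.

step 1: δ = (-31.70 + 1000)·(5.6/1000 + 1) − 1000 = -26.28‰
step 2: δ = (-26.28 + 1000)·(13.7/1000 + 1) − 1000 = -12.94‰
step 3: δ = (-12.94 + 1000)·(-12.8/1000 + 1) − 1000 = -25.57‰

-25.6‰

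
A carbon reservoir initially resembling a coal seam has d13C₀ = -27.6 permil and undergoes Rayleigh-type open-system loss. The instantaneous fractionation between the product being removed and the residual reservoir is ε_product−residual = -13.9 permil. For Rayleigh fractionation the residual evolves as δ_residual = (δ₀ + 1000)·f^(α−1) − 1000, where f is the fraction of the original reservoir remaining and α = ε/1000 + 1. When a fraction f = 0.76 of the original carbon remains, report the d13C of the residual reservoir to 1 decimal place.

Rayleigh residual: δ_res = (δ₀ + 1000)·f^(α−1) − 1000
α = ε/1000 + 1 = 0.98610, so α − 1 = -0.01390
f^(α−1) = 0.76^(-0.01390) = 1.003822
δ_res = (-27.6 + 1000) × 1.003822 − 1000 = 976.116 − 1000 = -23.88 permil

-23.9 permil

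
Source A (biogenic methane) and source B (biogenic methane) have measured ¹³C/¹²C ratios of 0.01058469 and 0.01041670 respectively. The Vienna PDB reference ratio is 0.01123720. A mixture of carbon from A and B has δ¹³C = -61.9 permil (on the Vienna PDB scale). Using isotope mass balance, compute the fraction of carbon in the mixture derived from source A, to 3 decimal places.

0.744

δ_A = (0.01058469/0.01123720 − 1)×1000 = (0.941933 − 1)×1000 = -58.067 permil
δ_B = (0.01041670/0.01123720 − 1)×1000 = (0.926984 − 1)×1000 = -73.016 permil
f_A = (δ_mix − δ_B)/(δ_A − δ_B) = (-61.9 − (-73.016))/(-58.067 − (-73.016))
f_A = 11.116 / 14.949 = 0.7436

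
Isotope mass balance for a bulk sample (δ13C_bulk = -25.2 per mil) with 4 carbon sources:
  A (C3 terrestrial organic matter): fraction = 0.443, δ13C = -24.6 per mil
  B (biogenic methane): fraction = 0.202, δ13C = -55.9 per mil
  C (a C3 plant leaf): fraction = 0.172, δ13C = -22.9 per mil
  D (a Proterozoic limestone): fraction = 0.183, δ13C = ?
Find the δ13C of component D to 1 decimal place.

Isotope mass balance: δ_bulk = Σ fᵢ·δᵢ.
-25.2 = 0.443×(-24.6) + 0.202×(-55.9) + 0.172×(-22.9) + 0.183×δ_D
0.183·δ_D = -25.2 − (-26.128) = 0.928
δ_D = 0.928 / 0.183 = 5.07 per mil

5.1 per mil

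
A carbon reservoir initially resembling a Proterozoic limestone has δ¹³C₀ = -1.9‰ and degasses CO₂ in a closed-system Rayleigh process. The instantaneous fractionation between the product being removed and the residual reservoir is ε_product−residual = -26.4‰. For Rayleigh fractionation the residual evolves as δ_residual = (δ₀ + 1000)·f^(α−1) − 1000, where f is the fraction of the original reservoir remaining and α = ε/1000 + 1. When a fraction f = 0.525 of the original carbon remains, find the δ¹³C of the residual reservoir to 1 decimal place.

15.2‰

Rayleigh residual: δ_res = (δ₀ + 1000)·f^(α−1) − 1000
α = ε/1000 + 1 = 0.97360, so α − 1 = -0.02640
f^(α−1) = 0.525^(-0.02640) = 1.017157
δ_res = (-1.9 + 1000) × 1.017157 − 1000 = 1015.224 − 1000 = 15.22‰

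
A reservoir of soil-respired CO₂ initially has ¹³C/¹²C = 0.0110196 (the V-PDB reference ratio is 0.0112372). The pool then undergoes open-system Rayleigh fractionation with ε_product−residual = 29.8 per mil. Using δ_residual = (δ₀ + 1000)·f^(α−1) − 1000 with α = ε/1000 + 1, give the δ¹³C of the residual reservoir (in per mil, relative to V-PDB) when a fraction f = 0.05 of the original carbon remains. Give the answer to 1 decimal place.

δ₀ = (0.0110196/0.0112372 − 1)×1000 = (0.980636 − 1)×1000 = -19.364 per mil
α − 1 = ε/1000 = 0.0298
f^(α−1) = 0.05^(0.0298) = 0.914596
δ_res = (-19.364 + 1000) × 0.914596 − 1000 = 896.886 − 1000 = -103.11 per mil

-103.1 per mil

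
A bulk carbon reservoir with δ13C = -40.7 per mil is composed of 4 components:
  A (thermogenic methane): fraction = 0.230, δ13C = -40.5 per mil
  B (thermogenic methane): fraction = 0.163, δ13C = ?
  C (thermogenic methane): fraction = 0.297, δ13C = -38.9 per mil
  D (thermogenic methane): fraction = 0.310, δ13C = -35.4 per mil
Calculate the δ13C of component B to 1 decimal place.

Isotope mass balance: δ_bulk = Σ fᵢ·δᵢ.
-40.7 = 0.230×(-40.5) + 0.163×δ_B + 0.297×(-38.9) + 0.310×(-35.4)
0.163·δ_B = -40.7 − (-31.842) = -8.858
δ_B = -8.858 / 0.163 = -54.34 per mil

-54.3 per mil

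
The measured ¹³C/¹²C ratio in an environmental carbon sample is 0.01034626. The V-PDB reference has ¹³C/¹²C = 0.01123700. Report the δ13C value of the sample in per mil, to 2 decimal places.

-79.27 per mil

δ13C = (R_sample / R_standard − 1) × 1000
R_sample / R_standard = 0.01034626 / 0.01123700 = 0.920732
δ13C = (0.920732 − 1) × 1000 = -79.268 per mil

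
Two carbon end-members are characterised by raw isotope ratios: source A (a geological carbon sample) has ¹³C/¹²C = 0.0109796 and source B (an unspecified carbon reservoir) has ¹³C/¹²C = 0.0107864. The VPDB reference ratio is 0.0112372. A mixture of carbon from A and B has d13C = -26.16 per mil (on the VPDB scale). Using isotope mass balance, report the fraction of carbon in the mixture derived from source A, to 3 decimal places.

δ_A = (0.0109796/0.0112372 − 1)×1000 = (0.977076 − 1)×1000 = -22.924 per mil
δ_B = (0.0107864/0.0112372 − 1)×1000 = (0.959883 − 1)×1000 = -40.117 per mil
f_A = (δ_mix − δ_B)/(δ_A − δ_B) = (-26.16 − (-40.117))/(-22.924 − (-40.117))
f_A = 13.957 / 17.193 = 0.8118

0.812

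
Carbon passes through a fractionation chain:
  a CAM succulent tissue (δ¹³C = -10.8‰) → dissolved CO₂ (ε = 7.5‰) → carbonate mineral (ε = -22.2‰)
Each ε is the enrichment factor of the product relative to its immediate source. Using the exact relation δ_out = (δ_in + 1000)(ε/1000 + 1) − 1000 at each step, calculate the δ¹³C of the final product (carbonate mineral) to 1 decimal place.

step 1: δ = (-10.80 + 1000)·(7.5/1000 + 1) − 1000 = -3.38‰
step 2: δ = (-3.38 + 1000)·(-22.2/1000 + 1) − 1000 = -25.51‰

-25.5‰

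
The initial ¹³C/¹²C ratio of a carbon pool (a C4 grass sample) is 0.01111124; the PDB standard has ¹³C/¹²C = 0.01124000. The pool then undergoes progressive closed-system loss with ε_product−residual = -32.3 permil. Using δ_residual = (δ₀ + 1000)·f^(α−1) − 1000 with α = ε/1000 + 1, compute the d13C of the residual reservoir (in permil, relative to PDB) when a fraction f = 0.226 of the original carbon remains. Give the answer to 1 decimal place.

37.2 permil

δ₀ = (0.01111124/0.01124000 − 1)×1000 = (0.988544 − 1)×1000 = -11.456 permil
α − 1 = ε/1000 = -0.0323
f^(α−1) = 0.226^(-0.0323) = 1.049210
δ_res = (-11.456 + 1000) × 1.049210 − 1000 = 1037.190 − 1000 = 37.19 permil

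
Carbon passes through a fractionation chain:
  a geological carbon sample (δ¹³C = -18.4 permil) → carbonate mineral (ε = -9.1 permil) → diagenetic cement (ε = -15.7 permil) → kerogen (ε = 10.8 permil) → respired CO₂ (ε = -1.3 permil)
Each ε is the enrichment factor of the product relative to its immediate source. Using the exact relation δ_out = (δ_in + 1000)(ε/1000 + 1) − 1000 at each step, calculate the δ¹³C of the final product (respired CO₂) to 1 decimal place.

-33.5 permil

step 1: δ = (-18.40 + 1000)·(-9.1/1000 + 1) − 1000 = -27.33 permil
step 2: δ = (-27.33 + 1000)·(-15.7/1000 + 1) − 1000 = -42.60 permil
step 3: δ = (-42.60 + 1000)·(10.8/1000 + 1) − 1000 = -32.26 permil
step 4: δ = (-32.26 + 1000)·(-1.3/1000 + 1) − 1000 = -33.52 permil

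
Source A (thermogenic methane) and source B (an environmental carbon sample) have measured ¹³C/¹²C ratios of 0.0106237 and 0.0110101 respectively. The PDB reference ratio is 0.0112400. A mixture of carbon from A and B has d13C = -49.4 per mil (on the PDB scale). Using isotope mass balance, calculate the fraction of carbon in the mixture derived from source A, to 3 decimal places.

0.842

δ_A = (0.0106237/0.0112400 − 1)×1000 = (0.945169 − 1)×1000 = -54.831 per mil
δ_B = (0.0110101/0.0112400 − 1)×1000 = (0.979546 − 1)×1000 = -20.454 per mil
f_A = (δ_mix − δ_B)/(δ_A − δ_B) = (-49.4 − (-20.454))/(-54.831 − (-20.454))
f_A = -28.946 / -34.377 = 0.8420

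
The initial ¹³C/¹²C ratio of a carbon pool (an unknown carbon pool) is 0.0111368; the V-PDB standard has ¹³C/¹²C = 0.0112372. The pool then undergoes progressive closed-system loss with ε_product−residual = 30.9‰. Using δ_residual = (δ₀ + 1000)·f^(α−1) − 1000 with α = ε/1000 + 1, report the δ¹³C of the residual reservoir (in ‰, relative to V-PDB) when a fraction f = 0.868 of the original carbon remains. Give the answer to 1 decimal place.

δ₀ = (0.0111368/0.0112372 − 1)×1000 = (0.991065 − 1)×1000 = -8.935‰
α − 1 = ε/1000 = 0.0309
f^(α−1) = 0.868^(0.0309) = 0.995635
δ_res = (-8.935 + 1000) × 0.995635 − 1000 = 986.740 − 1000 = -13.26‰

-13.3‰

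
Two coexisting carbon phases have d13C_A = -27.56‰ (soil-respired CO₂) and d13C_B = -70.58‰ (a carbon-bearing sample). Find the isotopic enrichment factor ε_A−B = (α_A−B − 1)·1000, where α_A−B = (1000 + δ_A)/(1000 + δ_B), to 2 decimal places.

α_A−B = (1000 + -27.56) / (1000 + -70.58) = 972.44 / 929.42 = 1.046287
ε_A−B = (1.046287 − 1) × 1000 = 46.287‰
(The approximation ε ≈ δ_A − δ_B would give 43.02‰.)

46.29‰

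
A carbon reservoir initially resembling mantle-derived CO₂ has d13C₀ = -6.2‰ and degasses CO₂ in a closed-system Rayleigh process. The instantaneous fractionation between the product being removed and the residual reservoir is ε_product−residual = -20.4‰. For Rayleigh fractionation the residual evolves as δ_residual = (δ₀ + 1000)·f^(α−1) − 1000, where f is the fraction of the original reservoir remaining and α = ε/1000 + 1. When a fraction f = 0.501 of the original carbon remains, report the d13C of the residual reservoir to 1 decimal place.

7.9‰

Rayleigh residual: δ_res = (δ₀ + 1000)·f^(α−1) − 1000
α = ε/1000 + 1 = 0.97960, so α − 1 = -0.02040
f^(α−1) = 0.501^(-0.02040) = 1.014199
δ_res = (-6.2 + 1000) × 1.014199 − 1000 = 1007.911 − 1000 = 7.91‰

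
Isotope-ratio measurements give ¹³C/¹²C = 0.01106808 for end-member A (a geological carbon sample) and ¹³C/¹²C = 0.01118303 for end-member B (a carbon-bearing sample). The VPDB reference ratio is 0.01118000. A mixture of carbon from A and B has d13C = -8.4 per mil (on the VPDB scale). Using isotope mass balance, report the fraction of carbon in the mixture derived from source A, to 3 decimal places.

δ_A = (0.01106808/0.01118000 − 1)×1000 = (0.989989 − 1)×1000 = -10.011 per mil
δ_B = (0.01118303/0.01118000 − 1)×1000 = (1.000271 − 1)×1000 = 0.271 per mil
f_A = (δ_mix − δ_B)/(δ_A − δ_B) = (-8.4 − (0.271))/(-10.011 − (0.271))
f_A = -8.671 / -10.282 = 0.8433

0.843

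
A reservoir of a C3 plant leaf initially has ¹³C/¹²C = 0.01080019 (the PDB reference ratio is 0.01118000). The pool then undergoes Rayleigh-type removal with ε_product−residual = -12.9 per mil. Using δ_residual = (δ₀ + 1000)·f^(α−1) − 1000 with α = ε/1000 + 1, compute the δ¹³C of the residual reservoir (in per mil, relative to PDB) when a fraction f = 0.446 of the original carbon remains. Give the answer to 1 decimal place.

-23.9 per mil

δ₀ = (0.01080019/0.01118000 − 1)×1000 = (0.966028 − 1)×1000 = -33.972 per mil
α − 1 = ε/1000 = -0.0129
f^(α−1) = 0.446^(-0.0129) = 1.010470
δ_res = (-33.972 + 1000) × 1.010470 − 1000 = 976.142 − 1000 = -23.86 per mil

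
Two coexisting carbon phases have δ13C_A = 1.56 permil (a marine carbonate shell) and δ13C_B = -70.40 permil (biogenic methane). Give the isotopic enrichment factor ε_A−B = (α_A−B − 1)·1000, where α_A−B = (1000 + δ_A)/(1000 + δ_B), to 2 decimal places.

α_A−B = (1000 + 1.56) / (1000 + -70.40) = 1001.56 / 929.60 = 1.077410
ε_A−B = (1.077410 − 1) × 1000 = 77.410 permil
(The approximation ε ≈ δ_A − δ_B would give 71.96 permil.)

77.41 permil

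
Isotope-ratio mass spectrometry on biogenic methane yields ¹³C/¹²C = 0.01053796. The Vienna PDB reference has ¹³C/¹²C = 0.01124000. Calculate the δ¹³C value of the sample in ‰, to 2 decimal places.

-62.46‰

δ¹³C = (R_sample / R_standard − 1) × 1000
R_sample / R_standard = 0.01053796 / 0.01124000 = 0.937541
δ¹³C = (0.937541 − 1) × 1000 = -62.459‰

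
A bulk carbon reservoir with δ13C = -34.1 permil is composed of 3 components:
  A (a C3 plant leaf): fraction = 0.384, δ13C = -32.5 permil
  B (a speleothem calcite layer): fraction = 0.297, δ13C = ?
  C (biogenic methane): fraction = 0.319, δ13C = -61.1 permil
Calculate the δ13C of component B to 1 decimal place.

-7.2 permil

Isotope mass balance: δ_bulk = Σ fᵢ·δᵢ.
-34.1 = 0.384×(-32.5) + 0.297×δ_B + 0.319×(-61.1)
0.297·δ_B = -34.1 − (-31.971) = -2.129
δ_B = -2.129 / 0.297 = -7.17 permil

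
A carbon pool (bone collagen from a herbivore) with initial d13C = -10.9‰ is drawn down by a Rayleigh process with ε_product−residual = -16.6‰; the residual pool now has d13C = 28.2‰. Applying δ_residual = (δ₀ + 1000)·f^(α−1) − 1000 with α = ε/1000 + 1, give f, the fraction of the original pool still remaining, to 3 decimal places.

α − 1 = ε/1000 = -0.0166
(δ_res + 1000)/(δ₀ + 1000) = (28.2 + 1000)/(-10.9 + 1000) = 1028.2/989.1 = 1.039531
f = 1.039531^(1/-0.0166) = exp(ln(1.039531)/-0.0166) = exp(0.03877/-0.0166)
f = exp(-2.3355) = 0.0968

0.097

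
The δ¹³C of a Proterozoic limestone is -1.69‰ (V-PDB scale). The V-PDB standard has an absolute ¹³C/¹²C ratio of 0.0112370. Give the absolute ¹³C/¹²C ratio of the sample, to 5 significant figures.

R_sample = R_standard × (δ¹³C/1000 + 1)
R_sample = 0.0112370 × (-1.69/1000 + 1) = 0.0112370 × 0.998310
R_sample = 0.0112180

0.011218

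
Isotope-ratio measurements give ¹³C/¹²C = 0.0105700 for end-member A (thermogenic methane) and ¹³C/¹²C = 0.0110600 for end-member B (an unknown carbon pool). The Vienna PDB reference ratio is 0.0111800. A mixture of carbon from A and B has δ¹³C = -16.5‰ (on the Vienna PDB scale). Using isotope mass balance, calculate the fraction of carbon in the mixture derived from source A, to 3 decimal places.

0.132

δ_A = (0.0105700/0.0111800 − 1)×1000 = (0.945438 − 1)×1000 = -54.562‰
δ_B = (0.0110600/0.0111800 − 1)×1000 = (0.989267 − 1)×1000 = -10.733‰
f_A = (δ_mix − δ_B)/(δ_A − δ_B) = (-16.5 − (-10.733))/(-54.562 − (-10.733))
f_A = -5.767 / -43.828 = 0.1316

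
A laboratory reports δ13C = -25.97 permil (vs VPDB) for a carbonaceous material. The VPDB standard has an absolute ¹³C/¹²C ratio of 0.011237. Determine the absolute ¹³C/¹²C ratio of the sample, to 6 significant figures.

0.0109452

R_sample = R_standard × (δ13C/1000 + 1)
R_sample = 0.011237 × (-25.97/1000 + 1) = 0.011237 × 0.974030
R_sample = 0.0109452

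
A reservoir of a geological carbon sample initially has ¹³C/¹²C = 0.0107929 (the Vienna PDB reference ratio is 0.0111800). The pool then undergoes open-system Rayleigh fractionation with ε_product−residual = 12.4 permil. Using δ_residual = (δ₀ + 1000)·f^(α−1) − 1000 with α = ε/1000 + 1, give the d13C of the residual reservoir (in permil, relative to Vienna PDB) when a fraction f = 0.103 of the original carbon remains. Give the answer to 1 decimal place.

-61.5 permil

δ₀ = (0.0107929/0.0111800 − 1)×1000 = (0.965376 − 1)×1000 = -34.624 permil
α − 1 = ε/1000 = 0.0124
f^(α−1) = 0.103^(0.0124) = 0.972208
δ_res = (-34.624 + 1000) × 0.972208 − 1000 = 938.546 − 1000 = -61.45 permil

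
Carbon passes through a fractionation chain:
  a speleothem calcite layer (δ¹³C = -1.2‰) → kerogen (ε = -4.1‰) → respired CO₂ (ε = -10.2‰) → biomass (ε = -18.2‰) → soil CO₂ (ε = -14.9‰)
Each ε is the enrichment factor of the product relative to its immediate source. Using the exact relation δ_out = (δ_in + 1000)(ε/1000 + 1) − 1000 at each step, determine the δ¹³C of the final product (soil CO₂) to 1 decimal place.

-47.8‰

step 1: δ = (-1.20 + 1000)·(-4.1/1000 + 1) − 1000 = -5.30‰
step 2: δ = (-5.30 + 1000)·(-10.2/1000 + 1) − 1000 = -15.44‰
step 3: δ = (-15.44 + 1000)·(-18.2/1000 + 1) − 1000 = -33.36‰
step 4: δ = (-33.36 + 1000)·(-14.9/1000 + 1) − 1000 = -47.76‰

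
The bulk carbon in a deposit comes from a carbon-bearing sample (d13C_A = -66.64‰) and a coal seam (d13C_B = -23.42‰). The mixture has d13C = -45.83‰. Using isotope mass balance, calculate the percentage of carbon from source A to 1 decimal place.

51.9%

δ_mix = f_A·δ_A + (1 − f_A)·δ_B  ⇒  f_A = (δ_mix − δ_B)/(δ_A − δ_B)
f_A = (-45.83 − (-23.42)) / (-66.64 − (-23.42))
f_A = -22.41 / -43.22 = 0.5185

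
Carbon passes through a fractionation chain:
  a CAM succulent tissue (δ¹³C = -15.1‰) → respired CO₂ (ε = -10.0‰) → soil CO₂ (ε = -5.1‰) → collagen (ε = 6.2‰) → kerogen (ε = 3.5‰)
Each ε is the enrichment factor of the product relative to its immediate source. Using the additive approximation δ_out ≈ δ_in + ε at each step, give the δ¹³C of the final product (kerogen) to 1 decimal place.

-20.5‰

step 1: δ ≈ -15.1 + (-10.0) = -25.1‰
step 2: δ ≈ -25.1 + (-5.1) = -30.2‰
step 3: δ ≈ -30.2 + (6.2) = -24.0‰
step 4: δ ≈ -24.0 + (3.5) = -20.5‰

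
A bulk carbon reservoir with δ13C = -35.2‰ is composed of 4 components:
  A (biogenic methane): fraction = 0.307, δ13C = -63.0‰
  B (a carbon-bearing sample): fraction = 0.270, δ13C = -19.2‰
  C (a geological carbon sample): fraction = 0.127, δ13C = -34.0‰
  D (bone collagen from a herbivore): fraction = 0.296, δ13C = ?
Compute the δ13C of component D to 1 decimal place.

-21.5‰

Isotope mass balance: δ_bulk = Σ fᵢ·δᵢ.
-35.2 = 0.307×(-63.0) + 0.270×(-19.2) + 0.127×(-34.0) + 0.296×δ_D
0.296·δ_D = -35.2 − (-28.843) = -6.357
δ_D = -6.357 / 0.296 = -21.48‰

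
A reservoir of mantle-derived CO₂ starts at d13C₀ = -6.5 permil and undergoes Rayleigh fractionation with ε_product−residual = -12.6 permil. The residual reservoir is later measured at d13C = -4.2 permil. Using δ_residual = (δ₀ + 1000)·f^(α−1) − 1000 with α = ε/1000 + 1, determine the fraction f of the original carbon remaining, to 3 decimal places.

0.832

α − 1 = ε/1000 = -0.0126
(δ_res + 1000)/(δ₀ + 1000) = (-4.2 + 1000)/(-6.5 + 1000) = 995.8/993.5 = 1.002315
f = 1.002315^(1/-0.0126) = exp(ln(1.002315)/-0.0126) = exp(0.00231/-0.0126)
f = exp(-0.1835) = 0.8323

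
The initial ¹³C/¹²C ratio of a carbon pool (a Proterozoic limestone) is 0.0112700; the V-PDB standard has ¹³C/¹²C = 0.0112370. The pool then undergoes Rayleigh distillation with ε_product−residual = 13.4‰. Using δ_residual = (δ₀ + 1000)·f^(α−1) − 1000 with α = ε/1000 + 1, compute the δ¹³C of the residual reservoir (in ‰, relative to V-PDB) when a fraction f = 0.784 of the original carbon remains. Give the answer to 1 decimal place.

δ₀ = (0.0112700/0.0112370 − 1)×1000 = (1.002937 − 1)×1000 = 2.937‰
α − 1 = ε/1000 = 0.0134
f^(α−1) = 0.784^(0.0134) = 0.996744
δ_res = (2.937 + 1000) × 0.996744 − 1000 = 999.672 − 1000 = -0.33‰

-0.3‰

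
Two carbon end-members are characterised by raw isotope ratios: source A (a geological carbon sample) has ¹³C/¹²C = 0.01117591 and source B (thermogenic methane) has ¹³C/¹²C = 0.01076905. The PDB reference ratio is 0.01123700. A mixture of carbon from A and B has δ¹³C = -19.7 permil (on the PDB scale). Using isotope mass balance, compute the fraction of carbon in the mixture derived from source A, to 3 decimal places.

δ_A = (0.01117591/0.01123700 − 1)×1000 = (0.994563 − 1)×1000 = -5.437 permil
δ_B = (0.01076905/0.01123700 − 1)×1000 = (0.958356 − 1)×1000 = -41.644 permil
f_A = (δ_mix − δ_B)/(δ_A − δ_B) = (-19.7 − (-41.644))/(-5.437 − (-41.644))
f_A = 21.944 / 36.207 = 0.6061

0.606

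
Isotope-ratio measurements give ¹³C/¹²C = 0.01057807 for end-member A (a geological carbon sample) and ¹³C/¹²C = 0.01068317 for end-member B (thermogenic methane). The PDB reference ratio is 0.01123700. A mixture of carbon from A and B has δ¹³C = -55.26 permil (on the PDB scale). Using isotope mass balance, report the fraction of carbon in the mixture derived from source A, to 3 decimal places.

0.639

δ_A = (0.01057807/0.01123700 − 1)×1000 = (0.941361 − 1)×1000 = -58.639 permil
δ_B = (0.01068317/0.01123700 − 1)×1000 = (0.950714 − 1)×1000 = -49.286 permil
f_A = (δ_mix − δ_B)/(δ_A − δ_B) = (-55.26 − (-49.286))/(-58.639 − (-49.286))
f_A = -5.974 / -9.353 = 0.6387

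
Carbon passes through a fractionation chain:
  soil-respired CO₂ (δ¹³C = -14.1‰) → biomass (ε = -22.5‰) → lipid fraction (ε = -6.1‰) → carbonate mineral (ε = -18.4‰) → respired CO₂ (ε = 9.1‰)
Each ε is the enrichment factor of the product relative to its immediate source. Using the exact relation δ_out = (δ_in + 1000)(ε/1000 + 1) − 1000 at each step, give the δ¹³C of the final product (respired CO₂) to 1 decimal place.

-51.2‰

step 1: δ = (-14.10 + 1000)·(-22.5/1000 + 1) − 1000 = -36.28‰
step 2: δ = (-36.28 + 1000)·(-6.1/1000 + 1) − 1000 = -42.16‰
step 3: δ = (-42.16 + 1000)·(-18.4/1000 + 1) − 1000 = -59.79‰
step 4: δ = (-59.79 + 1000)·(9.1/1000 + 1) − 1000 = -51.23‰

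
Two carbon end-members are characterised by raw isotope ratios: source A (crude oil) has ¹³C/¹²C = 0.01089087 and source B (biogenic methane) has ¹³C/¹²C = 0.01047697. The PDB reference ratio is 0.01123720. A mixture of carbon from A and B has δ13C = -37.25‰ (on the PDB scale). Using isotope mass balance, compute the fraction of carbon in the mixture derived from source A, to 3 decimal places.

δ_A = (0.01089087/0.01123720 − 1)×1000 = (0.969180 − 1)×1000 = -30.820‰
δ_B = (0.01047697/0.01123720 − 1)×1000 = (0.932347 − 1)×1000 = -67.653‰
f_A = (δ_mix − δ_B)/(δ_A − δ_B) = (-37.25 − (-67.653))/(-30.820 − (-67.653))
f_A = 30.403 / 36.833 = 0.8254

0.825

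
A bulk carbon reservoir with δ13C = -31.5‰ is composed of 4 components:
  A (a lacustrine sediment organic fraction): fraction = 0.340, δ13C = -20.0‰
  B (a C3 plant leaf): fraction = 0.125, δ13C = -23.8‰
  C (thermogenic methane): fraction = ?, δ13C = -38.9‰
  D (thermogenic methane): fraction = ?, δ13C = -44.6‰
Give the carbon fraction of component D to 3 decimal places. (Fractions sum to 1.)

Let f_D and f_C be the unknown fractions; fractions sum to 1 so f_D + f_C = 0.535.
Mass balance: Σ fᵢ·δᵢ = δ_bulk ⇒ f_D·(-44.6) + f_C·(-38.9) = -31.5 − (-9.775) = -21.725
Substitute f_C = 0.535 − f_D:
f_D·(-44.6 − -38.9) = -21.725 − 0.535×(-38.9) = -0.914
f_D = -0.914 / -5.7 = 0.1603

0.160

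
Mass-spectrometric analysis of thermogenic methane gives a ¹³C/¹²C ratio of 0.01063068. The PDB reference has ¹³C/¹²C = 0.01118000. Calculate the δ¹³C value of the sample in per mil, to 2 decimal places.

δ¹³C = (R_sample / R_standard − 1) × 1000
R_sample / R_standard = 0.01063068 / 0.01118000 = 0.950866
δ¹³C = (0.950866 − 1) × 1000 = -49.134 per mil

-49.13 per mil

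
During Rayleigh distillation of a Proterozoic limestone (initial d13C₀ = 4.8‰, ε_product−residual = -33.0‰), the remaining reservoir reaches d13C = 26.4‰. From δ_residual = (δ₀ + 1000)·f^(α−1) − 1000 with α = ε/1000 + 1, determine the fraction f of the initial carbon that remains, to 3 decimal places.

α − 1 = ε/1000 = -0.0330
(δ_res + 1000)/(δ₀ + 1000) = (26.4 + 1000)/(4.8 + 1000) = 1026.4/1004.8 = 1.021497
f = 1.021497^(1/-0.0330) = exp(ln(1.021497)/-0.0330) = exp(0.02127/-0.0330)
f = exp(-0.6445) = 0.5249

0.525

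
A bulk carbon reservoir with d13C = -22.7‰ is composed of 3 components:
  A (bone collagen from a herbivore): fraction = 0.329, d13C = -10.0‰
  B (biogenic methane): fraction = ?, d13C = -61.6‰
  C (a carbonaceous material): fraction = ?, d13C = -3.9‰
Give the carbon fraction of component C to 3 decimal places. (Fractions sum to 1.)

Let f_C and f_B be the unknown fractions; fractions sum to 1 so f_C + f_B = 0.671.
Mass balance: Σ fᵢ·δᵢ = δ_bulk ⇒ f_C·(-3.9) + f_B·(-61.6) = -22.7 − (-3.290) = -19.410
Substitute f_B = 0.671 − f_C:
f_C·(-3.9 − -61.6) = -19.410 − 0.671×(-61.6) = 21.924
f_C = 21.924 / 57.7 = 0.3800

0.380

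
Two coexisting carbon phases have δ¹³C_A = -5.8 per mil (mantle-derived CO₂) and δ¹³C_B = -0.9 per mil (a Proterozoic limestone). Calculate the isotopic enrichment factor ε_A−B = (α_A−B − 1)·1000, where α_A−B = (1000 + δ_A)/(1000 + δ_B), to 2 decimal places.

-4.90 per mil

α_A−B = (1000 + -5.8) / (1000 + -0.9) = 994.2 / 999.1 = 0.995096
ε_A−B = (0.995096 − 1) × 1000 = -4.904 per mil
(The approximation ε ≈ δ_A − δ_B would give -4.9 per mil.)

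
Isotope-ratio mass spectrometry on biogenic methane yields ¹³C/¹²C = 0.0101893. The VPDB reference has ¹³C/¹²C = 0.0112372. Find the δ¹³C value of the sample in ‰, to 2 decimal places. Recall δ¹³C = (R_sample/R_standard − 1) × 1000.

-93.25‰

δ¹³C = (R_sample / R_standard − 1) × 1000
R_sample / R_standard = 0.0101893 / 0.0112372 = 0.906747
δ¹³C = (0.906747 − 1) × 1000 = -93.253‰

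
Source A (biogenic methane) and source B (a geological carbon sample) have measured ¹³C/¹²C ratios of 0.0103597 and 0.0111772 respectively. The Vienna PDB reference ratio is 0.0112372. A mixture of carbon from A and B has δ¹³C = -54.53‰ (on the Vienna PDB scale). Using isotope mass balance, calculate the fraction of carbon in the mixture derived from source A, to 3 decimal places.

0.676

δ_A = (0.0103597/0.0112372 − 1)×1000 = (0.921911 − 1)×1000 = -78.089‰
δ_B = (0.0111772/0.0112372 − 1)×1000 = (0.994661 − 1)×1000 = -5.339‰
f_A = (δ_mix − δ_B)/(δ_A − δ_B) = (-54.53 − (-5.339))/(-78.089 − (-5.339))
f_A = -49.191 / -72.749 = 0.6762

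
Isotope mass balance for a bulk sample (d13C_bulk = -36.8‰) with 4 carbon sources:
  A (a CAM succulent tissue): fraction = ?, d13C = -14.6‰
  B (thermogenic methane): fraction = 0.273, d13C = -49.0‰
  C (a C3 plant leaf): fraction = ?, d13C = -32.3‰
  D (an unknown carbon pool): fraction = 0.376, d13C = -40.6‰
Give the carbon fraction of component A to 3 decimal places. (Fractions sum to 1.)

0.180

Let f_A and f_C be the unknown fractions; fractions sum to 1 so f_A + f_C = 0.351.
Mass balance: Σ fᵢ·δᵢ = δ_bulk ⇒ f_A·(-14.6) + f_C·(-32.3) = -36.8 − (-28.643) = -8.157
Substitute f_C = 0.351 − f_A:
f_A·(-14.6 − -32.3) = -8.157 − 0.351×(-32.3) = 3.180
f_A = 3.180 / 17.7 = 0.1797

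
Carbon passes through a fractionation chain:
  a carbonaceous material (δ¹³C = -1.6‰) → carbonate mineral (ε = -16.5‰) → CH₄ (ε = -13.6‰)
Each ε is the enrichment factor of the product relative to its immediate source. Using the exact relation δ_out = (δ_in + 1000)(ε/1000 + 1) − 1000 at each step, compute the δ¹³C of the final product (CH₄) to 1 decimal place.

-31.4‰

step 1: δ = (-1.60 + 1000)·(-16.5/1000 + 1) − 1000 = -18.07‰
step 2: δ = (-18.07 + 1000)·(-13.6/1000 + 1) − 1000 = -31.43‰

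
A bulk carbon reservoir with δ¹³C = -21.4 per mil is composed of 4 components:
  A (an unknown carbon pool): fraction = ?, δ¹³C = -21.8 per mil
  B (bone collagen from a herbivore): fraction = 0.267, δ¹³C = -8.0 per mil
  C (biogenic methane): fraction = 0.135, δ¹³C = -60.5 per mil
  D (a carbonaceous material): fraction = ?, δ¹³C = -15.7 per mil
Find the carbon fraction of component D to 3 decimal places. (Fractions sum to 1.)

Let f_D and f_A be the unknown fractions; fractions sum to 1 so f_D + f_A = 0.598.
Mass balance: Σ fᵢ·δᵢ = δ_bulk ⇒ f_D·(-15.7) + f_A·(-21.8) = -21.4 − (-10.303) = -11.096
Substitute f_A = 0.598 − f_D:
f_D·(-15.7 − -21.8) = -11.096 − 0.598×(-21.8) = 1.940
f_D = 1.940 / 6.1 = 0.3180

0.318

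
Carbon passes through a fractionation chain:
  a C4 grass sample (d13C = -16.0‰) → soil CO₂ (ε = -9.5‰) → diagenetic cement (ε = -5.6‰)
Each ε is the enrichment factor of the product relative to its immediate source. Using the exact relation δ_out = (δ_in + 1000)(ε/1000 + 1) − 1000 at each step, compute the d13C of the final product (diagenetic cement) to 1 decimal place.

-30.8‰

step 1: δ = (-16.00 + 1000)·(-9.5/1000 + 1) − 1000 = -25.35‰
step 2: δ = (-25.35 + 1000)·(-5.6/1000 + 1) − 1000 = -30.81‰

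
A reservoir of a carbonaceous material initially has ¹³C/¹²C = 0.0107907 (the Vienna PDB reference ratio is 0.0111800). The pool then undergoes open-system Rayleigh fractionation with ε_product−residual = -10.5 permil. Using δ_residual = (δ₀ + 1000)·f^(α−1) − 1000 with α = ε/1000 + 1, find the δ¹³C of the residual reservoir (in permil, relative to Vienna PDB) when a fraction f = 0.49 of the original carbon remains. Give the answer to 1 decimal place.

δ₀ = (0.0107907/0.0111800 − 1)×1000 = (0.965179 − 1)×1000 = -34.821 permil
α − 1 = ε/1000 = -0.0105
f^(α−1) = 0.49^(-0.0105) = 1.007518
δ_res = (-34.821 + 1000) × 1.007518 − 1000 = 972.435 − 1000 = -27.56 permil

-27.6 permil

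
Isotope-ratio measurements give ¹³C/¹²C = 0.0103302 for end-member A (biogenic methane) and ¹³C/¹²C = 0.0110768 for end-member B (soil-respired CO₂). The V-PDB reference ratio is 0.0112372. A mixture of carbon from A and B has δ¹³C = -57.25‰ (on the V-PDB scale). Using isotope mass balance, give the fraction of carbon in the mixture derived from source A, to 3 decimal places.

0.647

δ_A = (0.0103302/0.0112372 − 1)×1000 = (0.919286 − 1)×1000 = -80.714‰
δ_B = (0.0110768/0.0112372 − 1)×1000 = (0.985726 − 1)×1000 = -14.274‰
f_A = (δ_mix − δ_B)/(δ_A − δ_B) = (-57.25 − (-14.274))/(-80.714 − (-14.274))
f_A = -42.976 / -66.440 = 0.6468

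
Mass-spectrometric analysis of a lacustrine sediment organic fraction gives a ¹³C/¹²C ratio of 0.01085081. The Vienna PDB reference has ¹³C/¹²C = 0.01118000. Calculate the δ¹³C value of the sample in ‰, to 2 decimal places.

-29.44‰

δ¹³C = (R_sample / R_standard − 1) × 1000
R_sample / R_standard = 0.01085081 / 0.01118000 = 0.970555
δ¹³C = (0.970555 − 1) × 1000 = -29.445‰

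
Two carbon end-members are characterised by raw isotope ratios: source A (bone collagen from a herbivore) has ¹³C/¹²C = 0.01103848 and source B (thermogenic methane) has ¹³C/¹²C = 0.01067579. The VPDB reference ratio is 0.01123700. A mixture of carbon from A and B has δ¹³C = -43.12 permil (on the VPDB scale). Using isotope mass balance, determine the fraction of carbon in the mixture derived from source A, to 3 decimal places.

δ_A = (0.01103848/0.01123700 − 1)×1000 = (0.982333 − 1)×1000 = -17.667 permil
δ_B = (0.01067579/0.01123700 − 1)×1000 = (0.950057 − 1)×1000 = -49.943 permil
f_A = (δ_mix − δ_B)/(δ_A − δ_B) = (-43.12 − (-49.943))/(-17.667 − (-49.943))
f_A = 6.823 / 32.276 = 0.2114

0.211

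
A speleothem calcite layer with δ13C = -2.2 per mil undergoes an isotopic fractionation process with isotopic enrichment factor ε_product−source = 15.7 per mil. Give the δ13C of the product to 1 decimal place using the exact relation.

To first order, δ_product ≈ δ_source + ε = 13.5 per mil.
Exactly, δ_product = (δ_source + 1000)·(ε/1000 + 1) − 1000.
δ_product = (-2.2 + 1000) × (15.7/1000 + 1) − 1000
δ_product = 13.47 per mil

13.5 per mil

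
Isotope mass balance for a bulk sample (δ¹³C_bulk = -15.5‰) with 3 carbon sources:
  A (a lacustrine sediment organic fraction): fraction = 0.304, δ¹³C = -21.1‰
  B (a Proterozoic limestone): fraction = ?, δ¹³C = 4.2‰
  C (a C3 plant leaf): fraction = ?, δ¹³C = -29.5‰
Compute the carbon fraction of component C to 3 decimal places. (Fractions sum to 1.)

Let f_C and f_B be the unknown fractions; fractions sum to 1 so f_C + f_B = 0.696.
Mass balance: Σ fᵢ·δᵢ = δ_bulk ⇒ f_C·(-29.5) + f_B·(4.2) = -15.5 − (-6.414) = -9.086
Substitute f_B = 0.696 − f_C:
f_C·(-29.5 − 4.2) = -9.086 − 0.696×(4.2) = -12.009
f_C = -12.009 / -33.7 = 0.3563

0.356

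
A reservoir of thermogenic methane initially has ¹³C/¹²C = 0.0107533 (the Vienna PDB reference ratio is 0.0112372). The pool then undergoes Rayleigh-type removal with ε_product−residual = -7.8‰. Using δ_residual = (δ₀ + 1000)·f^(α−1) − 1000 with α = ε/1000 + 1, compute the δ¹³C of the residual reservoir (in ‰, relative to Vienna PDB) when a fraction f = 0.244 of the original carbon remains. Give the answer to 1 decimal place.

δ₀ = (0.0107533/0.0112372 − 1)×1000 = (0.956938 − 1)×1000 = -43.062‰
α − 1 = ε/1000 = -0.0078
f^(α−1) = 0.244^(-0.0078) = 1.011063
δ_res = (-43.062 + 1000) × 1.011063 − 1000 = 967.525 − 1000 = -32.48‰

-32.5‰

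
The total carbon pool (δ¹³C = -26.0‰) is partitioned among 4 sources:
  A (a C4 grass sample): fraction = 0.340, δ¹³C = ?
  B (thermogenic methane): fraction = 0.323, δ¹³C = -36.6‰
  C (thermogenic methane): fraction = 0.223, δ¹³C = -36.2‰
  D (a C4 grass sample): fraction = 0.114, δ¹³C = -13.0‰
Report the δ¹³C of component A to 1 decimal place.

-13.6‰

Isotope mass balance: δ_bulk = Σ fᵢ·δᵢ.
-26.0 = 0.340×δ_A + 0.323×(-36.6) + 0.223×(-36.2) + 0.114×(-13.0)
0.340·δ_A = -26.0 − (-21.376) = -4.624
δ_A = -4.624 / 0.340 = -13.60‰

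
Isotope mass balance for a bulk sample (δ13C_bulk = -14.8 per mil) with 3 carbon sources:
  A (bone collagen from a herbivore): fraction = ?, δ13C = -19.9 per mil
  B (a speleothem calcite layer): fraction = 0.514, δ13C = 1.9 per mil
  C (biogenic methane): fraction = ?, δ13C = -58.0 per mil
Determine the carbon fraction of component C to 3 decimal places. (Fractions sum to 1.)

0.160

Let f_C and f_A be the unknown fractions; fractions sum to 1 so f_C + f_A = 0.486.
Mass balance: Σ fᵢ·δᵢ = δ_bulk ⇒ f_C·(-58.0) + f_A·(-19.9) = -14.8 − (0.977) = -15.777
Substitute f_A = 0.486 − f_C:
f_C·(-58.0 − -19.9) = -15.777 − 0.486×(-19.9) = -6.105
f_C = -6.105 / -38.1 = 0.1602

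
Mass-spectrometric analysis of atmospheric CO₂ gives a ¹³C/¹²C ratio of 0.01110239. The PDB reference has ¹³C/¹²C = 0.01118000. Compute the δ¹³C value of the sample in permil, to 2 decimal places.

δ¹³C = (R_sample / R_standard − 1) × 1000
R_sample / R_standard = 0.01110239 / 0.01118000 = 0.993058
δ¹³C = (0.993058 − 1) × 1000 = -6.942 permil

-6.94 permil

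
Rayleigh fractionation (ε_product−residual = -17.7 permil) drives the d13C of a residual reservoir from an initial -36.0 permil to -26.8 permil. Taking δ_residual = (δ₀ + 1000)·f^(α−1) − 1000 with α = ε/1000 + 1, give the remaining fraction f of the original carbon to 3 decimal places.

α − 1 = ε/1000 = -0.0177
(δ_res + 1000)/(δ₀ + 1000) = (-26.8 + 1000)/(-36.0 + 1000) = 973.2/964.0 = 1.009544
f = 1.009544^(1/-0.0177) = exp(ln(1.009544)/-0.0177) = exp(0.00950/-0.0177)
f = exp(-0.5366) = 0.5847

0.585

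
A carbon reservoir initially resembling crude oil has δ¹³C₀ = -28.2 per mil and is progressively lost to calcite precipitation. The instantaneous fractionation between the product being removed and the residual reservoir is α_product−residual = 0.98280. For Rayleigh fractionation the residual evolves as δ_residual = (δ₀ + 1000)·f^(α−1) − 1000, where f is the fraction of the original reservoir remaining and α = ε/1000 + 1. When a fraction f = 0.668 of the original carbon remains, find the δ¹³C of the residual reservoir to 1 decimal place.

Rayleigh residual: δ_res = (δ₀ + 1000)·f^(α−1) − 1000
α − 1 = -0.01720
f^(α−1) = 0.668^(-0.01720) = 1.006964
δ_res = (-28.2 + 1000) × 1.006964 − 1000 = 978.567 − 1000 = -21.43 per mil

-21.4 per mil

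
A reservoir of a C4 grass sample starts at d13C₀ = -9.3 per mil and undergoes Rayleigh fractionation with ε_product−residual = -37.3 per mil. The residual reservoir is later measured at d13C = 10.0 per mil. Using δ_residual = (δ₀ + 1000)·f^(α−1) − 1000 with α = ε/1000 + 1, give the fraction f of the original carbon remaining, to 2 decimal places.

α − 1 = ε/1000 = -0.0373
(δ_res + 1000)/(δ₀ + 1000) = (10.0 + 1000)/(-9.3 + 1000) = 1010.0/990.7 = 1.019481
f = 1.019481^(1/-0.0373) = exp(ln(1.019481)/-0.0373) = exp(0.01929/-0.0373)
f = exp(-0.5173) = 0.5962

0.60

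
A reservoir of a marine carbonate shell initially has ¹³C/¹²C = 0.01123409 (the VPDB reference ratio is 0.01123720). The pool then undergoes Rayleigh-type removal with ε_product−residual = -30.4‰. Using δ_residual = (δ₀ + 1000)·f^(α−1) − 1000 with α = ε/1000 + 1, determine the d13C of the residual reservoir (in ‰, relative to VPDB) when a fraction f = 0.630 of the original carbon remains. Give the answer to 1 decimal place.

δ₀ = (0.01123409/0.01123720 − 1)×1000 = (0.999723 − 1)×1000 = -0.277‰
α − 1 = ε/1000 = -0.0304
f^(α−1) = 0.630^(-0.0304) = 1.014145
δ_res = (-0.277 + 1000) × 1.014145 − 1000 = 1013.864 − 1000 = 13.86‰

13.9‰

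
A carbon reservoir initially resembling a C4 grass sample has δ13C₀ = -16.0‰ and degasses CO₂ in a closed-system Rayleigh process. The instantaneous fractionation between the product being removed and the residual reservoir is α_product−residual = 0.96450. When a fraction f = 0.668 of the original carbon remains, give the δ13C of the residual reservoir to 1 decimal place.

Rayleigh residual: δ_res = (δ₀ + 1000)·f^(α−1) − 1000
α − 1 = -0.03550
f^(α−1) = 0.668^(-0.03550) = 1.014426
δ_res = (-16.0 + 1000) × 1.014426 − 1000 = 998.195 − 1000 = -1.80‰

-1.8‰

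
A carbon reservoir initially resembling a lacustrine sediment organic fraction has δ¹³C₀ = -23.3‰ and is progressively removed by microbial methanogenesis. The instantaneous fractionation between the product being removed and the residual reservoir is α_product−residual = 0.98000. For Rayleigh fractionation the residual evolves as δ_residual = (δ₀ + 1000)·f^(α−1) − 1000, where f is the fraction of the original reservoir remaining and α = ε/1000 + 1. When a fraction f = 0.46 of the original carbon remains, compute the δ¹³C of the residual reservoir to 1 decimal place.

Rayleigh residual: δ_res = (δ₀ + 1000)·f^(α−1) − 1000
α − 1 = -0.02000
f^(α−1) = 0.46^(-0.02000) = 1.015652
δ_res = (-23.3 + 1000) × 1.015652 − 1000 = 991.987 − 1000 = -8.01‰

-8.0‰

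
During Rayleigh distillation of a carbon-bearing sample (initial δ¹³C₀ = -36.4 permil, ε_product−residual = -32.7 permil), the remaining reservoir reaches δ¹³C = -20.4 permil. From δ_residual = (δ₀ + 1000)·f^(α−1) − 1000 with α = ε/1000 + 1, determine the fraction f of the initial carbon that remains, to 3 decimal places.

α − 1 = ε/1000 = -0.0327
(δ_res + 1000)/(δ₀ + 1000) = (-20.4 + 1000)/(-36.4 + 1000) = 979.6/963.6 = 1.016604
f = 1.016604^(1/-0.0327) = exp(ln(1.016604)/-0.0327) = exp(0.01647/-0.0327)
f = exp(-0.5036) = 0.6043

0.604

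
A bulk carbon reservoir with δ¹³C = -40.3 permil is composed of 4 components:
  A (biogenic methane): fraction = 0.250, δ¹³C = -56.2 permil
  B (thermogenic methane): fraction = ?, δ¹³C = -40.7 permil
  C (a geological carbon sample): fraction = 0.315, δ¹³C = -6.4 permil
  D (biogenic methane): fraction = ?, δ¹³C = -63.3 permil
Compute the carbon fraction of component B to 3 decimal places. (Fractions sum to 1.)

0.146

Let f_B and f_D be the unknown fractions; fractions sum to 1 so f_B + f_D = 0.435.
Mass balance: Σ fᵢ·δᵢ = δ_bulk ⇒ f_B·(-40.7) + f_D·(-63.3) = -40.3 − (-16.066) = -24.234
Substitute f_D = 0.435 − f_B:
f_B·(-40.7 − -63.3) = -24.234 − 0.435×(-63.3) = 3.302
f_B = 3.302 / 22.6 = 0.1461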